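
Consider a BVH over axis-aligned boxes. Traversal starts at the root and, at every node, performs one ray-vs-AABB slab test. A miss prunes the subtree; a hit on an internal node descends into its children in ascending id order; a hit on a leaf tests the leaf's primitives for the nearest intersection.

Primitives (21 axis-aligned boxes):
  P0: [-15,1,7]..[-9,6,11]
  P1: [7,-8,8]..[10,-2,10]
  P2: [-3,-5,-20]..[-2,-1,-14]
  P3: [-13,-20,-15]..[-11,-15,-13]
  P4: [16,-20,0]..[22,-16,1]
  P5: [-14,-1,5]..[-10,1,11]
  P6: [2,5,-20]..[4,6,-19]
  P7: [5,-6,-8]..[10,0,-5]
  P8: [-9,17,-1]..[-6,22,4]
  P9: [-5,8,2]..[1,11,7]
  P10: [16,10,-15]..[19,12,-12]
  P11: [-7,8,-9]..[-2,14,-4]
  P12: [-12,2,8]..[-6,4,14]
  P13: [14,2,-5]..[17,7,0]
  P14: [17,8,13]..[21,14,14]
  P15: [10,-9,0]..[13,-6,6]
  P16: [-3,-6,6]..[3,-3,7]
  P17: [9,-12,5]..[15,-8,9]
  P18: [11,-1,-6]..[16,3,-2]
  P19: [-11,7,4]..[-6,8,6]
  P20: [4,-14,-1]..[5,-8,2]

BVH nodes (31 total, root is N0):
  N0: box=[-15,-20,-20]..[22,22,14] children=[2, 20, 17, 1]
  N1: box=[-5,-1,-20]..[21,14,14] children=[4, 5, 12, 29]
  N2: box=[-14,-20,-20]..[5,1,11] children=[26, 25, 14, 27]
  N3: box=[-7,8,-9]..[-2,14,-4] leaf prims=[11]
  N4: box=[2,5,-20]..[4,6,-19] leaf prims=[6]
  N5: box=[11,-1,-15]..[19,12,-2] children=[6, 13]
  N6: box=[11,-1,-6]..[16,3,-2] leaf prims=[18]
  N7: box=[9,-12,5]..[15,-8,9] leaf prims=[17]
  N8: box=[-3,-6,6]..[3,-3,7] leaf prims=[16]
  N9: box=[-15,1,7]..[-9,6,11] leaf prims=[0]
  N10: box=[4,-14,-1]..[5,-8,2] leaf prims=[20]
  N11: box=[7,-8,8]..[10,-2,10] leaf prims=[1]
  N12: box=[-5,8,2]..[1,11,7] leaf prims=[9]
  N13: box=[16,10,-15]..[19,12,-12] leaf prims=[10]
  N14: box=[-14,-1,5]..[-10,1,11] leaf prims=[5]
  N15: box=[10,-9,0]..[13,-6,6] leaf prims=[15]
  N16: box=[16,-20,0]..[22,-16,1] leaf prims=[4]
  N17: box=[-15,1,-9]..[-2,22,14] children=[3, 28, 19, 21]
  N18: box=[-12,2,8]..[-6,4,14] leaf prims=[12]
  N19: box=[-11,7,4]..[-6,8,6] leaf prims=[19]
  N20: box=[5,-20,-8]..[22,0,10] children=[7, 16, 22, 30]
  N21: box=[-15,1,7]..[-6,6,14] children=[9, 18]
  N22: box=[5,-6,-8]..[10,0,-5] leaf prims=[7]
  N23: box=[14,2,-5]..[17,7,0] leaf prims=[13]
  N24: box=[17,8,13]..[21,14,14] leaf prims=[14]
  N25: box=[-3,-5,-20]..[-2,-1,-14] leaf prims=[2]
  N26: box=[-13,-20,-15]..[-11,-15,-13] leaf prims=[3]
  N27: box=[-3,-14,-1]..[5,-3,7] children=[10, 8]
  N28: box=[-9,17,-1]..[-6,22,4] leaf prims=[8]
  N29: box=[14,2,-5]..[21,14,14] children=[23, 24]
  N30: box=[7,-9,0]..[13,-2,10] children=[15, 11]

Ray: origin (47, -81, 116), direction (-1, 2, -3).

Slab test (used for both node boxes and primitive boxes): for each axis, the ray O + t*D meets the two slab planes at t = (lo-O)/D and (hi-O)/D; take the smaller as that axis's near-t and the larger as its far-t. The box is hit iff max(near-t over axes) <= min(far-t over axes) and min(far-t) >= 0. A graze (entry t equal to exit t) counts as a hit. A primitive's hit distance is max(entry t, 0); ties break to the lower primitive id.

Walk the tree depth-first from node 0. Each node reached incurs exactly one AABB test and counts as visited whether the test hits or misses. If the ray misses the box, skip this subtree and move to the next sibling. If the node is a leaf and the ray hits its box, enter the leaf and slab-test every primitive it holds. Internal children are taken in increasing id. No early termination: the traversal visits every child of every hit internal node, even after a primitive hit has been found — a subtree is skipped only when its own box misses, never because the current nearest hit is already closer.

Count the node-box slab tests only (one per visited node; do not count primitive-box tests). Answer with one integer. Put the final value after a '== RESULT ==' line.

Trace the traversal:
N0 x:[25,62] y:[61/2,103/2] z:[34,136/3] -> hit [34,136/3], descend [1, 2, 17, 20]
  N1 x:[26,52] y:[40,95/2] z:[34,136/3] -> hit [40,136/3], descend [4, 5, 12, 29]
    N4 x:[43,45] y:[43,87/2] z:[45,136/3] -> miss, prune
    N5 x:[28,36] y:[40,93/2] z:[118/3,131/3] -> miss, prune
    N12 x:[46,52] y:[89/2,46] z:[109/3,38] -> miss, prune
    N29 x:[26,33] y:[83/2,95/2] z:[34,121/3] -> miss, prune
  N2 x:[42,61] y:[61/2,41] z:[35,136/3] -> miss, prune
  N17 x:[49,62] y:[41,103/2] z:[34,125/3] -> miss, prune
  N20 x:[25,42] y:[61/2,81/2] z:[106/3,124/3] -> hit [106/3,81/2], descend [7, 16, 22, 30]
    N7 x:[32,38] y:[69/2,73/2] z:[107/3,37] -> hit [107/3,73/2] leaf, test {P17@t=107/3}
    N16 x:[25,31] y:[61/2,65/2] z:[115/3,116/3] -> miss, prune
    N22 x:[37,42] y:[75/2,81/2] z:[121/3,124/3] -> hit [121/3,81/2] leaf, test {P7@t=121/3}
    N30 x:[34,40] y:[36,79/2] z:[106/3,116/3] -> hit [36,116/3], descend [11, 15]
      N11 x:[37,40] y:[73/2,79/2] z:[106/3,36] -> miss, prune
      N15 x:[34,37] y:[36,75/2] z:[110/3,116/3] -> hit [110/3,37] leaf, test {P15@t=110/3}

order=[0, 1, 4, 5, 12, 29, 2, 17, 20, 7, 16, 22, 30, 11, 15]  |boxes|=15  |leaves|=3  hit=P17

== RESULT ==
15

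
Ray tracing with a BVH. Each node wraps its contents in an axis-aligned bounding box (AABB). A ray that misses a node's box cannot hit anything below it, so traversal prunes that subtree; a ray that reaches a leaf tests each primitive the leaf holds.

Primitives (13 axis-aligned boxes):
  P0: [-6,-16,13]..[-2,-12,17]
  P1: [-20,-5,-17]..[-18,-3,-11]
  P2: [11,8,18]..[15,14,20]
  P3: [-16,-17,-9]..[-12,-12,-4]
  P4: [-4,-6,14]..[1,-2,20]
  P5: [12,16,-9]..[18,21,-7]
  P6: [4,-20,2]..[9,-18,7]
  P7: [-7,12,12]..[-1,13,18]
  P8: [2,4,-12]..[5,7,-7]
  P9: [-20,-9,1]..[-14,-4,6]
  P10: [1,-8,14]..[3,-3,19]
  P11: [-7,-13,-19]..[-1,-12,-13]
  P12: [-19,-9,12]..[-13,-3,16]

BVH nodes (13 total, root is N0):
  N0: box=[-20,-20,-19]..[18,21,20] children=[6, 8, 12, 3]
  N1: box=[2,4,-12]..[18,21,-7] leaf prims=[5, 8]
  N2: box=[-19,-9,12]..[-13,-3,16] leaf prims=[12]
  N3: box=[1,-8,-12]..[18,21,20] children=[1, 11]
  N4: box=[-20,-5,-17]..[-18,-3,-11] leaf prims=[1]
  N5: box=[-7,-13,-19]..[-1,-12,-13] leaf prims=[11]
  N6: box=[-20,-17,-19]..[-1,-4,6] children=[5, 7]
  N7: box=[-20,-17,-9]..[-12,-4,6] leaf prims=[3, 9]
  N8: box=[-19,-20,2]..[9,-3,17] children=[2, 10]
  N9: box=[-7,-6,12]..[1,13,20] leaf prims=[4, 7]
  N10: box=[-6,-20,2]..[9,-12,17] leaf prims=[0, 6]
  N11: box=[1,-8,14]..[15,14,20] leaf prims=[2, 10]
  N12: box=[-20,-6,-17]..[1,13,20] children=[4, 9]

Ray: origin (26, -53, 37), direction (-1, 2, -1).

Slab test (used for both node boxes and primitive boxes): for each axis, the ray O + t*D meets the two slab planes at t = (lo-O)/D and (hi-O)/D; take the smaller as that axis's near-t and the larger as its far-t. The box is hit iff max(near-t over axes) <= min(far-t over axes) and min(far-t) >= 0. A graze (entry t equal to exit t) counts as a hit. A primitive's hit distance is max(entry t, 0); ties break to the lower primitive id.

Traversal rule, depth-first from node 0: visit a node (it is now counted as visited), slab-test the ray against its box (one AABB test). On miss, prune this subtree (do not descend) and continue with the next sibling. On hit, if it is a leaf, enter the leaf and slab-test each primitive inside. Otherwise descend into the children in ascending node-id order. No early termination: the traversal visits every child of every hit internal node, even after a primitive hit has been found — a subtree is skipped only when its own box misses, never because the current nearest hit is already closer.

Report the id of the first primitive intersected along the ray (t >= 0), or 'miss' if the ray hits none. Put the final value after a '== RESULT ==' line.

Traverse from the root:
N0 x:[8,46] y:[33/2,37] z:[17,56] -> hit [17,37], descend [3, 6, 8, 12]
  N3 x:[8,25] y:[45/2,37] z:[17,49] -> hit [45/2,25], descend [1, 11]
    N1 x:[8,24] y:[57/2,37] z:[44,49] -> miss, prune
    N11 x:[11,25] y:[45/2,67/2] z:[17,23] -> hit [45/2,23] leaf, test {P2(miss), P10@t=23}
  N6 x:[27,46] y:[18,49/2] z:[31,56] -> miss, prune
  N8 x:[17,45] y:[33/2,25] z:[20,35] -> hit [20,25], descend [2, 10]
    N2 x:[39,45] y:[22,25] z:[21,25] -> miss, prune
    N10 x:[17,32] y:[33/2,41/2] z:[20,35] -> hit [20,41/2] leaf, test {P0(miss), P6(miss)}
  N12 x:[25,46] y:[47/2,33] z:[17,54] -> hit [25,33], descend [4, 9]
    N4 x:[44,46] y:[24,25] z:[48,54] -> miss, prune
    N9 x:[25,33] y:[47/2,33] z:[17,25] -> hit [25,25] leaf, test {P4(miss), P7(miss)}

11 AABB tests over nodes [0, 3, 1, 11, 6, 8, 2, 10, 12, 4, 9]; 3 leaves entered; closest P10.

== RESULT ==
10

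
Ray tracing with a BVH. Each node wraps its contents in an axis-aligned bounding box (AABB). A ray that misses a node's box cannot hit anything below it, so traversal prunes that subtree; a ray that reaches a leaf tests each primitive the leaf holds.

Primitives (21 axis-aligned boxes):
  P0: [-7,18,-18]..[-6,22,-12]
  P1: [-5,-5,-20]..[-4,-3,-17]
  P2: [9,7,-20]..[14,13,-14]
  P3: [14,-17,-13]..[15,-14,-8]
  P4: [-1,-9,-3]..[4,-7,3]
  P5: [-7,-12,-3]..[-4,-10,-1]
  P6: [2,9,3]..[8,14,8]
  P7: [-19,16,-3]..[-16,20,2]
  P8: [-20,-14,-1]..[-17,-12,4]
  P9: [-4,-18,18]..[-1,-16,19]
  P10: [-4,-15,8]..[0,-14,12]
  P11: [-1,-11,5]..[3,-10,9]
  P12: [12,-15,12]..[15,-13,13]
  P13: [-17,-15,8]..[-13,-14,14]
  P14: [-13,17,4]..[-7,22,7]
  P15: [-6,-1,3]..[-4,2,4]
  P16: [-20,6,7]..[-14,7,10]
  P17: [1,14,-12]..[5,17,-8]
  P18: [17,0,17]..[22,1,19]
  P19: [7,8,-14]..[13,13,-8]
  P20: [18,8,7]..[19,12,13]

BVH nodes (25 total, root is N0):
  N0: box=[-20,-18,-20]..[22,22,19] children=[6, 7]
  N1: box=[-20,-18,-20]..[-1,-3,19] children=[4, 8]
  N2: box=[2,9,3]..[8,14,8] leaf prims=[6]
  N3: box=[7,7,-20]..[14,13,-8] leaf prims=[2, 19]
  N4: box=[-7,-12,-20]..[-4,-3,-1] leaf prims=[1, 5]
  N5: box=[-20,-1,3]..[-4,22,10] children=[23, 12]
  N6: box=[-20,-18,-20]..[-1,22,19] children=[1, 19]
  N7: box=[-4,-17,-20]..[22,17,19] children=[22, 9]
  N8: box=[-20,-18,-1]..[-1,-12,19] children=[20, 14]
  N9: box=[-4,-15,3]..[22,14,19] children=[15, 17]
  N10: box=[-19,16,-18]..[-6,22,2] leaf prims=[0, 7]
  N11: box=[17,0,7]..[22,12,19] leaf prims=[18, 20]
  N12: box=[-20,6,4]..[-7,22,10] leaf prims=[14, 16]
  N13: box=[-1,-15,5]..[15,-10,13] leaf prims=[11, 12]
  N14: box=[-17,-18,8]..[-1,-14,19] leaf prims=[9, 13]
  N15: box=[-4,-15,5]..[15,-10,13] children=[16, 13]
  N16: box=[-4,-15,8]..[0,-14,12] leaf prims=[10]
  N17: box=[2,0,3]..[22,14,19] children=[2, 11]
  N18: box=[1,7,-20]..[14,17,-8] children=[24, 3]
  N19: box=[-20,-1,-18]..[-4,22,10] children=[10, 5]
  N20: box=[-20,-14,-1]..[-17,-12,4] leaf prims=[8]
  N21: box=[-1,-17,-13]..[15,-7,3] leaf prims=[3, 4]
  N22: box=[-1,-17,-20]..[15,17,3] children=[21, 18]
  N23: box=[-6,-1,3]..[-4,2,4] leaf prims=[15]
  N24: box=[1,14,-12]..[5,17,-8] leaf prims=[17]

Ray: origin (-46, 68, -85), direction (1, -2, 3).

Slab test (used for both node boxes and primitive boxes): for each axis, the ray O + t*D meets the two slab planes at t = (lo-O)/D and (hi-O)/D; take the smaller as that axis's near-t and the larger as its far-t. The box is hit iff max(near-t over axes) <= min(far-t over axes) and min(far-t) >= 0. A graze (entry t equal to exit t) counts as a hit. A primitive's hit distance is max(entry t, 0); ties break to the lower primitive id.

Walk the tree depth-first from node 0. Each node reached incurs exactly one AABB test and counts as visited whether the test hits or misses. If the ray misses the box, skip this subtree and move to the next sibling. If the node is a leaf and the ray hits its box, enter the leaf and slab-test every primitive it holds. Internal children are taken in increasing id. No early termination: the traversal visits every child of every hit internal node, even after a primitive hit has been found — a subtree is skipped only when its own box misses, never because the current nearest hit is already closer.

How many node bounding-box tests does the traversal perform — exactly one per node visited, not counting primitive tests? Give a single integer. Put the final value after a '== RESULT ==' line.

Traverse from the root:
N0 x:[26,68] y:[23,43] z:[65/3,104/3] -> hit [26,104/3], descend [6, 7]
  N6 x:[26,45] y:[23,43] z:[65/3,104/3] -> hit [26,104/3], descend [1, 19]
    N1 x:[26,45] y:[71/2,43] z:[65/3,104/3] -> miss, prune
    N19 x:[26,42] y:[23,69/2] z:[67/3,95/3] -> hit [26,95/3], descend [5, 10]
      N5 x:[26,42] y:[23,69/2] z:[88/3,95/3] -> hit [88/3,95/3], descend [12, 23]
        N12 x:[26,39] y:[23,31] z:[89/3,95/3] -> hit [89/3,31] leaf, test {P14(miss), P16@t=92/3}
        N23 x:[40,42] y:[33,69/2] z:[88/3,89/3] -> miss, prune
      N10 x:[27,40] y:[23,26] z:[67/3,29] -> miss, prune
  N7 x:[42,68] y:[51/2,85/2] z:[65/3,104/3] -> miss, prune

Visited [0, 6, 1, 19, 5, 12, 23, 10, 7]. Tests: 9 box, 1 leaf. Nearest: P16.

== RESULT ==
9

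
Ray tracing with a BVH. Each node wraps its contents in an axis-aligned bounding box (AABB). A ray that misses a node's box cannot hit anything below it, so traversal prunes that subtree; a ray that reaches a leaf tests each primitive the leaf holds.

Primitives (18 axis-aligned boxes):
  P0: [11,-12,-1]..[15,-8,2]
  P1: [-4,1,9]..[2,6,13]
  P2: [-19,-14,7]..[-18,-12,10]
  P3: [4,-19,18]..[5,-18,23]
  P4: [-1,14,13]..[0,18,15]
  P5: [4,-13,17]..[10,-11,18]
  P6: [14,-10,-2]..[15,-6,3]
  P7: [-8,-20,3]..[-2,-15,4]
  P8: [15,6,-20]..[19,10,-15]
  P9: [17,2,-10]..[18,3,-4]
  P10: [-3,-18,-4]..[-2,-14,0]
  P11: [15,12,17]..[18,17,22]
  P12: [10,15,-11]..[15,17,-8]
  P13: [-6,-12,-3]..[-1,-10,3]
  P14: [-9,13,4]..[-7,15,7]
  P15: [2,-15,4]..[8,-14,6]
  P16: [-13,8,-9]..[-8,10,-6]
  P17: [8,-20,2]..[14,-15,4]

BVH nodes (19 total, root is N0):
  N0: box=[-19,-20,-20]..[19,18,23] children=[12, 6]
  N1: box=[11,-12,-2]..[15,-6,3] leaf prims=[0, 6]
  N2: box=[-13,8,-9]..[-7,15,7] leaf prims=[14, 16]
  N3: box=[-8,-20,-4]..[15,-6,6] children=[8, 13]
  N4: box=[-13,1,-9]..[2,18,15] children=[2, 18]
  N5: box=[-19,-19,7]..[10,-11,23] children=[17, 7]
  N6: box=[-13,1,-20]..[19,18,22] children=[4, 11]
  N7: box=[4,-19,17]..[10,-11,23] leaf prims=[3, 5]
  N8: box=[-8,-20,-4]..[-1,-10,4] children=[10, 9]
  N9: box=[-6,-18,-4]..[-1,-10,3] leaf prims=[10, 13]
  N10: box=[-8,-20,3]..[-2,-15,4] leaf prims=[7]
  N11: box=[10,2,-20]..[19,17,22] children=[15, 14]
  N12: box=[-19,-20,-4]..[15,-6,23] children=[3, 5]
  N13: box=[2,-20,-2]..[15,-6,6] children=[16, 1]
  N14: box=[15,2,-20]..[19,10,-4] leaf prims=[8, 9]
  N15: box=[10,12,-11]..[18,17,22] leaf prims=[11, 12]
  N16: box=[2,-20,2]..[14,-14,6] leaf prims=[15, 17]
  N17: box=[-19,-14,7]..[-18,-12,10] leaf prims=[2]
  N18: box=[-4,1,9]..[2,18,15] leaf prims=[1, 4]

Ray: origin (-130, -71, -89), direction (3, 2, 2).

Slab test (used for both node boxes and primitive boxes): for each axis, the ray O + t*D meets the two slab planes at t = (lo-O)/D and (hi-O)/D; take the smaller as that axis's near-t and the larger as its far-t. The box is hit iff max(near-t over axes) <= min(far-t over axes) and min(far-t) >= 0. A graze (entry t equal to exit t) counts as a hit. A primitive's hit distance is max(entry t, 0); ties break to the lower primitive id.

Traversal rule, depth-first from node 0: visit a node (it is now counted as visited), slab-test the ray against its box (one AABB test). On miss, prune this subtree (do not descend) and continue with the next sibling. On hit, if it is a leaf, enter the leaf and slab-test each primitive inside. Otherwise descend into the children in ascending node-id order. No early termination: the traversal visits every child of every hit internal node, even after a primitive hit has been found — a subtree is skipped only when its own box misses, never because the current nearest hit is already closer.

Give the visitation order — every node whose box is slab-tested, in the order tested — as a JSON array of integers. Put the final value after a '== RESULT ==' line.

Trace the traversal:
N0 x:[37,149/3] y:[51/2,89/2] z:[69/2,56] -> hit [37,89/2], descend [6, 12]
  N6 x:[39,149/3] y:[36,89/2] z:[69/2,111/2] -> hit [39,89/2], descend [4, 11]
    N4 x:[39,44] y:[36,89/2] z:[40,52] -> hit [40,44], descend [2, 18]
      N2 x:[39,41] y:[79/2,43] z:[40,48] -> hit [40,41] leaf, test {P14(miss), P16@t=40}
      N18 x:[42,44] y:[36,89/2] z:[49,52] -> miss, prune
    N11 x:[140/3,149/3] y:[73/2,44] z:[69/2,111/2] -> miss, prune
  N12 x:[37,145/3] y:[51/2,65/2] z:[85/2,56] -> miss, prune

order=[0, 6, 4, 2, 18, 11, 12]  |boxes|=7  |leaves|=1  hit=P16

== RESULT ==
[0, 6, 4, 2, 18, 11, 12]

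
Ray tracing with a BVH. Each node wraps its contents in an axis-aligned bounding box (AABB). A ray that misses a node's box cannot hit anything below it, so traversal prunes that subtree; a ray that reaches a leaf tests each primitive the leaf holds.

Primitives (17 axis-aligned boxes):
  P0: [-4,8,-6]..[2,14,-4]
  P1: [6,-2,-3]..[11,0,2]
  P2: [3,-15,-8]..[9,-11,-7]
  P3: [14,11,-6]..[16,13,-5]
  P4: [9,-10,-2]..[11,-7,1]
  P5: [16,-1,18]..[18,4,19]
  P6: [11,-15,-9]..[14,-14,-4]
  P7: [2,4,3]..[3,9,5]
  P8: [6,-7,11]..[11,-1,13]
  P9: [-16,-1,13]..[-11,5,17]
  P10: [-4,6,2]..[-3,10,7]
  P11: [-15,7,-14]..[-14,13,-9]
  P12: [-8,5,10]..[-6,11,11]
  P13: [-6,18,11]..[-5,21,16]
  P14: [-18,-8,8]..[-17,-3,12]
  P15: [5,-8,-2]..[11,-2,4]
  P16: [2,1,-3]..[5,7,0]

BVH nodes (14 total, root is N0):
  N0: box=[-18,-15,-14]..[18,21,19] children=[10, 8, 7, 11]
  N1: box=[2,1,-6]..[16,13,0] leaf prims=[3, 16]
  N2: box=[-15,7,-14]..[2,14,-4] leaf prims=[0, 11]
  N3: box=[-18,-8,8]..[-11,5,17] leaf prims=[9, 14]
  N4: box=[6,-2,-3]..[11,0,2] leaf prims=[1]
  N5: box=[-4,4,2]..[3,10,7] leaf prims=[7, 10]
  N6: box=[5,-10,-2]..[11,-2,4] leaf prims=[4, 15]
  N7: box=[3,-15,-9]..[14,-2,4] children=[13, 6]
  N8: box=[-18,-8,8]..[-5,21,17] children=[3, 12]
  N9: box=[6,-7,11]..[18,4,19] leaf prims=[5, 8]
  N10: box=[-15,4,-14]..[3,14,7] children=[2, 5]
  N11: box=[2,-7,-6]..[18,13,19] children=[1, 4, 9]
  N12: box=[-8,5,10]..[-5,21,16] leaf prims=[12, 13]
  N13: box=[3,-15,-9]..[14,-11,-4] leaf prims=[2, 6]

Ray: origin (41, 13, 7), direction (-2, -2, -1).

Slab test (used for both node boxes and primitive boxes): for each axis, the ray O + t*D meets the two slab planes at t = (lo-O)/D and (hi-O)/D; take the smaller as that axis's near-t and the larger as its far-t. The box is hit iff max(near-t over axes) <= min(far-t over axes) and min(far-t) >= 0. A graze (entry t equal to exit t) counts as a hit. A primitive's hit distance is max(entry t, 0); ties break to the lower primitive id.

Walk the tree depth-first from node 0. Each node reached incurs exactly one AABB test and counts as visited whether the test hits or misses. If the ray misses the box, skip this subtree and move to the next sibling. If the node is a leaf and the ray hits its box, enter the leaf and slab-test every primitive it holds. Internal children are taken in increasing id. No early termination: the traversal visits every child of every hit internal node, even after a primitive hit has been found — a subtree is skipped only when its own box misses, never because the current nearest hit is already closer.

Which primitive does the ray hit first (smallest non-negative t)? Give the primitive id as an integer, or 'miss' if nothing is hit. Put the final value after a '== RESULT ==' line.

Walk:
N0 x:[23/2,59/2] y:[-4,14] z:[-12,21] -> hit [23/2,14], descend [7, 8, 10, 11]
  N7 x:[27/2,19] y:[15/2,14] z:[3,16] -> hit [27/2,14], descend [6, 13]
    N6 x:[15,18] y:[15/2,23/2] z:[3,9] -> miss, prune
    N13 x:[27/2,19] y:[12,14] z:[11,16] -> hit [27/2,14] leaf, test {P2(miss), P6@t=27/2}
  N8 x:[23,59/2] y:[-4,21/2] z:[-10,-1] -> miss, prune
  N10 x:[19,28] y:[-1/2,9/2] z:[0,21] -> miss, prune
  N11 x:[23/2,39/2] y:[0,10] z:[-12,13] -> miss, prune

7 AABB tests over nodes [0, 7, 6, 13, 8, 10, 11]; 1 leaf entered; closest P6.

== RESULT ==
6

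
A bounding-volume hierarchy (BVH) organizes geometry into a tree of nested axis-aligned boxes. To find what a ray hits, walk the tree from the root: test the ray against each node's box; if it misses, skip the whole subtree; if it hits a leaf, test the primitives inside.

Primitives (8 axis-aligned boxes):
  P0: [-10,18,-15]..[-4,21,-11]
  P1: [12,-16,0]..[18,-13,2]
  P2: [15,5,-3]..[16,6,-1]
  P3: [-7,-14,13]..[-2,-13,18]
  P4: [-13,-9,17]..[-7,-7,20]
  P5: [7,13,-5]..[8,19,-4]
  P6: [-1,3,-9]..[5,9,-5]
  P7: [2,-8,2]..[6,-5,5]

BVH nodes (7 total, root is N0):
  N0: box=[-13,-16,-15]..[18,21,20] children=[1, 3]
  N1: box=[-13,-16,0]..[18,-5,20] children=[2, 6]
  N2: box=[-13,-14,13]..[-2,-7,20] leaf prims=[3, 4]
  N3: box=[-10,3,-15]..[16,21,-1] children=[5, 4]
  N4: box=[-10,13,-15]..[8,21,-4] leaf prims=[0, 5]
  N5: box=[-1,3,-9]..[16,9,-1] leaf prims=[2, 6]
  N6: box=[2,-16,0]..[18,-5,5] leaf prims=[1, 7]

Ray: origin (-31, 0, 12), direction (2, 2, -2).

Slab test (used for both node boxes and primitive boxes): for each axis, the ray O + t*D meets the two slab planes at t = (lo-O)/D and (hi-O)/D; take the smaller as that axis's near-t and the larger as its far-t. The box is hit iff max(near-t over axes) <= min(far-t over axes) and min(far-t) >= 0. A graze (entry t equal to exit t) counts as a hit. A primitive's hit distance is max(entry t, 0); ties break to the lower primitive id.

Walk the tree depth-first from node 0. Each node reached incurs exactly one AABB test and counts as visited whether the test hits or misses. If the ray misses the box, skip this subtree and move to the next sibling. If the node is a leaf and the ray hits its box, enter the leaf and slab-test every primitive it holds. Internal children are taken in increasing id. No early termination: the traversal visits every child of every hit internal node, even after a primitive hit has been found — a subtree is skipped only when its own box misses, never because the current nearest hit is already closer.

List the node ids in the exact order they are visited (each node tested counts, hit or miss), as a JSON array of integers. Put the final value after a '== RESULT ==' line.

Traverse from the root:
N0 x:[9,49/2] y:[-8,21/2] z:[-4,27/2] -> hit [9,21/2], descend [1, 3]
  N1 x:[9,49/2] y:[-8,-5/2] z:[-4,6] -> miss, prune
  N3 x:[21/2,47/2] y:[3/2,21/2] z:[13/2,27/2] -> hit [21/2,21/2], descend [4, 5]
    N4 x:[21/2,39/2] y:[13/2,21/2] z:[8,27/2] -> hit [21/2,21/2] leaf, test {P0(miss), P5(miss)}
    N5 x:[15,47/2] y:[3/2,9/2] z:[13/2,21/2] -> miss, prune

Summary -> nodes [0, 1, 3, 4, 5]; box-tests=5; leaf-entries=1; first=miss

== RESULT ==
[0, 1, 3, 4, 5]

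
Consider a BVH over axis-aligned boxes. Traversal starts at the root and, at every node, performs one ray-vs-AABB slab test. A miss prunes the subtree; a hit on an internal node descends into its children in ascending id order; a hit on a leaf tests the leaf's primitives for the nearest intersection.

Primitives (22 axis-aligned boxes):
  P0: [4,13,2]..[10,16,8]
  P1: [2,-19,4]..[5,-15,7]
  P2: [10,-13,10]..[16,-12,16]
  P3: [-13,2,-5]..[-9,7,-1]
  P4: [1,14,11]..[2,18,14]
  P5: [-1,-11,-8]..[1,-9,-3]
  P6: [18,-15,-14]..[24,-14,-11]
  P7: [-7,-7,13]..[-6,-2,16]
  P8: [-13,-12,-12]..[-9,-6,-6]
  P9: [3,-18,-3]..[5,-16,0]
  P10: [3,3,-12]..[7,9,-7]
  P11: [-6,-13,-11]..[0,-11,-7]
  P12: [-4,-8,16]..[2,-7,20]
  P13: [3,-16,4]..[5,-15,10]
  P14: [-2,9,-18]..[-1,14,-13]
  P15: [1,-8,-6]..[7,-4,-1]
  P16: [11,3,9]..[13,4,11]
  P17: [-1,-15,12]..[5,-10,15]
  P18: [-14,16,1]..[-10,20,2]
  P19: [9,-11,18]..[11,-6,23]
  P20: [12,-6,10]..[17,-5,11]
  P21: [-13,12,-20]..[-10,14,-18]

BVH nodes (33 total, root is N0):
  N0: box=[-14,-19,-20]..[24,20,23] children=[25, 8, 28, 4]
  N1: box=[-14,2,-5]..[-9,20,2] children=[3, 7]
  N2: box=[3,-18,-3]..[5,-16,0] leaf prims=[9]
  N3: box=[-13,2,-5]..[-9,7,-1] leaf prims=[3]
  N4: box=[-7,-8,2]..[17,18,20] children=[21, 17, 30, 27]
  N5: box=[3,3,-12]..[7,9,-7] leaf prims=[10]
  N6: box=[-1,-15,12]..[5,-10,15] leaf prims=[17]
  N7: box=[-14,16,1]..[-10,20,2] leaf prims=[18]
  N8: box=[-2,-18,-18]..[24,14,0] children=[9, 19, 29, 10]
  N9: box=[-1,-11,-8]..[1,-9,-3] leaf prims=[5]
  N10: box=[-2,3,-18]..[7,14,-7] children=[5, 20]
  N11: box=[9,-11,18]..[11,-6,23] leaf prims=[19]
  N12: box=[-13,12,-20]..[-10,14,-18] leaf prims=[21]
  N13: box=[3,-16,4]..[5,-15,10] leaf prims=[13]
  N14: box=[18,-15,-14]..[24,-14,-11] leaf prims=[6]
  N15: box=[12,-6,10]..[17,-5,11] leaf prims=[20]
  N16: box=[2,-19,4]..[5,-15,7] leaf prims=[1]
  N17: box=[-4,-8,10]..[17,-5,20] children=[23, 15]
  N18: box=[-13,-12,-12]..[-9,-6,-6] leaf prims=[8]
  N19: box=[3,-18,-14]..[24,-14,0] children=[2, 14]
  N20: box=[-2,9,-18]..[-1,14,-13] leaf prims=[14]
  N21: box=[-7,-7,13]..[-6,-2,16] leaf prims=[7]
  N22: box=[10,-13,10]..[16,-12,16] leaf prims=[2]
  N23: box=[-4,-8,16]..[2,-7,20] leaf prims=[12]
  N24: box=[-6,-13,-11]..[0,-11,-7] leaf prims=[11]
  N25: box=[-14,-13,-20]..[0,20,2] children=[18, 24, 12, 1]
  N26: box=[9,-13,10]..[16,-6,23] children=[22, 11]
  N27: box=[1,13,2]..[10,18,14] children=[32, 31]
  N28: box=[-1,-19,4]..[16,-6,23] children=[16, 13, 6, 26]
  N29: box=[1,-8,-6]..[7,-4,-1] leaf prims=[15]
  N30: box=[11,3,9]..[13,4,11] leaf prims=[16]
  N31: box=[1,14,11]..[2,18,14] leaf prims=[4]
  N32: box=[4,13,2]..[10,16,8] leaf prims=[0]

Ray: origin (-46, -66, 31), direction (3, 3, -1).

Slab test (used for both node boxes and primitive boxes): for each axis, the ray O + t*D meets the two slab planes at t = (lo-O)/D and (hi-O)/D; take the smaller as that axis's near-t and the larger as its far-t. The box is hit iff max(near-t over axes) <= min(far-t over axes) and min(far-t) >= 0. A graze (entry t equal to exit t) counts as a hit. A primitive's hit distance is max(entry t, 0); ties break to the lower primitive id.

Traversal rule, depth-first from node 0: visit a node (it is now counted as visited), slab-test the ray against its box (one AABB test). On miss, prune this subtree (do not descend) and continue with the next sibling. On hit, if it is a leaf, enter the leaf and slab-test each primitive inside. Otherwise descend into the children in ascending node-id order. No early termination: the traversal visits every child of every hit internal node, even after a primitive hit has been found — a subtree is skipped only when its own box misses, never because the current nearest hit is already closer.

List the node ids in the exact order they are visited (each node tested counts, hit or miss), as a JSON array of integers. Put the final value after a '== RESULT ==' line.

Walk:
N0 x:[32/3,70/3] y:[47/3,86/3] z:[8,51] -> hit [47/3,70/3], descend [4, 8, 25, 28]
  N4 x:[13,21] y:[58/3,28] z:[11,29] -> hit [58/3,21], descend [17, 21, 27, 30]
    N17 x:[14,21] y:[58/3,61/3] z:[11,21] -> hit [58/3,61/3], descend [15, 23]
      N15 x:[58/3,21] y:[20,61/3] z:[20,21] -> hit [20,61/3] leaf, test {P20@t=20}
      N23 x:[14,16] y:[58/3,59/3] z:[11,15] -> miss, prune
    N21 x:[13,40/3] y:[59/3,64/3] z:[15,18] -> miss, prune
    N27 x:[47/3,56/3] y:[79/3,28] z:[17,29] -> miss, prune
    N30 x:[19,59/3] y:[23,70/3] z:[20,22] -> miss, prune
  N8 x:[44/3,70/3] y:[16,80/3] z:[31,49] -> miss, prune
  N25 x:[32/3,46/3] y:[53/3,86/3] z:[29,51] -> miss, prune
  N28 x:[15,62/3] y:[47/3,20] z:[8,27] -> hit [47/3,20], descend [6, 13, 16, 26]
    N6 x:[15,17] y:[17,56/3] z:[16,19] -> hit [17,17] leaf, test {P17@t=17}
    N13 x:[49/3,17] y:[50/3,17] z:[21,27] -> miss, prune
    N16 x:[16,17] y:[47/3,17] z:[24,27] -> miss, prune
    N26 x:[55/3,62/3] y:[53/3,20] z:[8,21] -> hit [55/3,20], descend [11, 22]
      N11 x:[55/3,19] y:[55/3,20] z:[8,13] -> miss, prune
      N22 x:[56/3,62/3] y:[53/3,18] z:[15,21] -> miss, prune

order=[0, 4, 17, 15, 23, 21, 27, 30, 8, 25, 28, 6, 13, 16, 26, 11, 22]  |boxes|=17  |leaves|=2  hit=P17

== RESULT ==
[0, 4, 17, 15, 23, 21, 27, 30, 8, 25, 28, 6, 13, 16, 26, 11, 22]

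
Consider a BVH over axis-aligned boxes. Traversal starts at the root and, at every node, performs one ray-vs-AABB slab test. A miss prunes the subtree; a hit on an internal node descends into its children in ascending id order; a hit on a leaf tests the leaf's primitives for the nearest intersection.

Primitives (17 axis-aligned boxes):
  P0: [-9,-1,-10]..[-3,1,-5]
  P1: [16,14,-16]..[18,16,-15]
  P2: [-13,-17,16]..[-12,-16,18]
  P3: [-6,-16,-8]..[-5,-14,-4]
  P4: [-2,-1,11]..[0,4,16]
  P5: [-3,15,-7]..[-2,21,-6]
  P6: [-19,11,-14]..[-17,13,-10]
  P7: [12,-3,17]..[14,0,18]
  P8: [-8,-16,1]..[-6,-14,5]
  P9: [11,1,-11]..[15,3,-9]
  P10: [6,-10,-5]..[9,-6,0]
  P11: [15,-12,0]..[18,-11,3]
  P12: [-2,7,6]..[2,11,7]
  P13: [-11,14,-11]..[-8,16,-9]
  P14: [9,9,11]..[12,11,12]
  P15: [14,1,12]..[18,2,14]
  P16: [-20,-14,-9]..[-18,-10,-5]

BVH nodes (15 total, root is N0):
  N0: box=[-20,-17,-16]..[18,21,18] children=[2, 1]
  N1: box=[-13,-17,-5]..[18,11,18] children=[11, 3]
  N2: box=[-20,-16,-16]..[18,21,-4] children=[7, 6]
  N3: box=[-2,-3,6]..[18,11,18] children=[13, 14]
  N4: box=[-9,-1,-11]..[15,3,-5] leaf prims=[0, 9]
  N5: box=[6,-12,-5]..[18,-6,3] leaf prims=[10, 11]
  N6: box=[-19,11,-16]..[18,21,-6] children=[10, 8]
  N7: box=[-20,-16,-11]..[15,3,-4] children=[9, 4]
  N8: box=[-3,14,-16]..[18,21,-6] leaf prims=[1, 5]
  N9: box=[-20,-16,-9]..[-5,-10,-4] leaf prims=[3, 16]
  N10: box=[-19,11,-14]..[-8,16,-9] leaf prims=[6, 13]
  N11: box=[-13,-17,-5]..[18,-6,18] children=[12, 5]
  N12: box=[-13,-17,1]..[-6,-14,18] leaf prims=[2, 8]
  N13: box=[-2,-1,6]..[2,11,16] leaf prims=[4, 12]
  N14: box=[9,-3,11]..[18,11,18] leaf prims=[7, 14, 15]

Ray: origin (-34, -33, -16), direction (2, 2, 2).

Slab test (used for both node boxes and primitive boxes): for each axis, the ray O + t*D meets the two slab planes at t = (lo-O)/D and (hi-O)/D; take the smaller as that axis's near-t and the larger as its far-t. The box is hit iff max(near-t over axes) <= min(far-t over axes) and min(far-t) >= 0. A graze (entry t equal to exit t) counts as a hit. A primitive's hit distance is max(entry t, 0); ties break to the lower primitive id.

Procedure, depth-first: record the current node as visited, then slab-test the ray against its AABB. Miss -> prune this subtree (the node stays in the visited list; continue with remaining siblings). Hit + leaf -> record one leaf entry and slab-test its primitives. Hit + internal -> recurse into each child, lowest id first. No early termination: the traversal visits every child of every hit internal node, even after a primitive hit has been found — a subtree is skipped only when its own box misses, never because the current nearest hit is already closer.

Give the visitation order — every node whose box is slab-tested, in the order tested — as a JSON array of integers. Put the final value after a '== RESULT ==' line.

Walk:
N0 x:[7,26] y:[8,27] z:[0,17] -> hit [8,17], descend [1, 2]
  N1 x:[21/2,26] y:[8,22] z:[11/2,17] -> hit [21/2,17], descend [3, 11]
    N3 x:[16,26] y:[15,22] z:[11,17] -> hit [16,17], descend [13, 14]
      N13 x:[16,18] y:[16,22] z:[11,16] -> hit [16,16] leaf, test {P4@t=16, P12(miss)}
      N14 x:[43/2,26] y:[15,22] z:[27/2,17] -> miss, prune
    N11 x:[21/2,26] y:[8,27/2] z:[11/2,17] -> hit [21/2,27/2], descend [5, 12]
      N5 x:[20,26] y:[21/2,27/2] z:[11/2,19/2] -> miss, prune
      N12 x:[21/2,14] y:[8,19/2] z:[17/2,17] -> miss, prune
  N2 x:[7,26] y:[17/2,27] z:[0,6] -> miss, prune

Summary -> nodes [0, 1, 3, 13, 14, 11, 5, 12, 2]; box-tests=9; leaf-entries=1; first=P4

== RESULT ==
[0, 1, 3, 13, 14, 11, 5, 12, 2]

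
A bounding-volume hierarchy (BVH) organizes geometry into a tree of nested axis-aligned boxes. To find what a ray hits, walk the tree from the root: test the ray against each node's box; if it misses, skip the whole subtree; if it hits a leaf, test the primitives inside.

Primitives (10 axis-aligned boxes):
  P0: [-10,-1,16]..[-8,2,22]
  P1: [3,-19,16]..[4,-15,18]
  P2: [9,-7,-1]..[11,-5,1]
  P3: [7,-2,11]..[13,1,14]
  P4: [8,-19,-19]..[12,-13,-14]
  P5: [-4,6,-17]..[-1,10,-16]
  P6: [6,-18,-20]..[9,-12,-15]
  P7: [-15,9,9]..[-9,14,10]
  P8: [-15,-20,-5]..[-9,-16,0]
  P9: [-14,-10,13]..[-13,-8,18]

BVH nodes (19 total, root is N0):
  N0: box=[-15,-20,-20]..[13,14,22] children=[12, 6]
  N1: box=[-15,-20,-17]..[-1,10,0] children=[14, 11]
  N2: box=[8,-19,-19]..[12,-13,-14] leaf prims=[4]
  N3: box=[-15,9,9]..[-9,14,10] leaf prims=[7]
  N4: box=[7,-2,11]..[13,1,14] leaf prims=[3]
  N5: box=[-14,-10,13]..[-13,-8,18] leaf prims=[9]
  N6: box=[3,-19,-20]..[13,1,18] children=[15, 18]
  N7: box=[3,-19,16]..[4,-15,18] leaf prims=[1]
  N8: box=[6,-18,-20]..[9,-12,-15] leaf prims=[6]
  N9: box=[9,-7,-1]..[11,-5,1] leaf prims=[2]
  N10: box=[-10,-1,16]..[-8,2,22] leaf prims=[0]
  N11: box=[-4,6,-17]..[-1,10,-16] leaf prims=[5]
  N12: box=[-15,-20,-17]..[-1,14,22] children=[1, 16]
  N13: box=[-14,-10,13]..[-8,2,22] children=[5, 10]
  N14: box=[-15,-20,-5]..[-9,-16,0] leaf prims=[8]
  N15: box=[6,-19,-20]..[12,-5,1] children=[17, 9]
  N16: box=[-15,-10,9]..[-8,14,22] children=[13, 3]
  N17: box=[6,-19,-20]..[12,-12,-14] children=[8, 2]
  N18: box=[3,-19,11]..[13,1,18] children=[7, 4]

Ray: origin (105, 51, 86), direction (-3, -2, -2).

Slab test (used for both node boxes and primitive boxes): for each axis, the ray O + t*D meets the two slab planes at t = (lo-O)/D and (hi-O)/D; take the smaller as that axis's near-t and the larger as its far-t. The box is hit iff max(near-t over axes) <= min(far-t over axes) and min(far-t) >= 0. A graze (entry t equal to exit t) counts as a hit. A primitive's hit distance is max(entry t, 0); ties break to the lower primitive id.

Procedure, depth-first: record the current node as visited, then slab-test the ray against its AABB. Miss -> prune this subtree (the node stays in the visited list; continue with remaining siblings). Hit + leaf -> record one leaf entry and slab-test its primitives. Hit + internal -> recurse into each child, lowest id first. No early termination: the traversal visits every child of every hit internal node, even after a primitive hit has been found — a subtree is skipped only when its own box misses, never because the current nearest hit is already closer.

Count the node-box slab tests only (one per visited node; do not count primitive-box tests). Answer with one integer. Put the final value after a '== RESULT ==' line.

Traverse from the root:
N0 x:[92/3,40] y:[37/2,71/2] z:[32,53] -> hit [32,71/2], descend [6, 12]
  N6 x:[92/3,34] y:[25,35] z:[34,53] -> hit [34,34], descend [15, 18]
    N15 x:[31,33] y:[28,35] z:[85/2,53] -> miss, prune
    N18 x:[92/3,34] y:[25,35] z:[34,75/2] -> hit [34,34], descend [4, 7]
      N4 x:[92/3,98/3] y:[25,53/2] z:[36,75/2] -> miss, prune
      N7 x:[101/3,34] y:[33,35] z:[34,35] -> hit [34,34] leaf, test {P1@t=34}
  N12 x:[106/3,40] y:[37/2,71/2] z:[32,103/2] -> hit [106/3,71/2], descend [1, 16]
    N1 x:[106/3,40] y:[41/2,71/2] z:[43,103/2] -> miss, prune
    N16 x:[113/3,40] y:[37/2,61/2] z:[32,77/2] -> miss, prune

9 AABB tests over nodes [0, 6, 15, 18, 4, 7, 12, 1, 16]; 1 leaf entered; closest P1.

== RESULT ==
9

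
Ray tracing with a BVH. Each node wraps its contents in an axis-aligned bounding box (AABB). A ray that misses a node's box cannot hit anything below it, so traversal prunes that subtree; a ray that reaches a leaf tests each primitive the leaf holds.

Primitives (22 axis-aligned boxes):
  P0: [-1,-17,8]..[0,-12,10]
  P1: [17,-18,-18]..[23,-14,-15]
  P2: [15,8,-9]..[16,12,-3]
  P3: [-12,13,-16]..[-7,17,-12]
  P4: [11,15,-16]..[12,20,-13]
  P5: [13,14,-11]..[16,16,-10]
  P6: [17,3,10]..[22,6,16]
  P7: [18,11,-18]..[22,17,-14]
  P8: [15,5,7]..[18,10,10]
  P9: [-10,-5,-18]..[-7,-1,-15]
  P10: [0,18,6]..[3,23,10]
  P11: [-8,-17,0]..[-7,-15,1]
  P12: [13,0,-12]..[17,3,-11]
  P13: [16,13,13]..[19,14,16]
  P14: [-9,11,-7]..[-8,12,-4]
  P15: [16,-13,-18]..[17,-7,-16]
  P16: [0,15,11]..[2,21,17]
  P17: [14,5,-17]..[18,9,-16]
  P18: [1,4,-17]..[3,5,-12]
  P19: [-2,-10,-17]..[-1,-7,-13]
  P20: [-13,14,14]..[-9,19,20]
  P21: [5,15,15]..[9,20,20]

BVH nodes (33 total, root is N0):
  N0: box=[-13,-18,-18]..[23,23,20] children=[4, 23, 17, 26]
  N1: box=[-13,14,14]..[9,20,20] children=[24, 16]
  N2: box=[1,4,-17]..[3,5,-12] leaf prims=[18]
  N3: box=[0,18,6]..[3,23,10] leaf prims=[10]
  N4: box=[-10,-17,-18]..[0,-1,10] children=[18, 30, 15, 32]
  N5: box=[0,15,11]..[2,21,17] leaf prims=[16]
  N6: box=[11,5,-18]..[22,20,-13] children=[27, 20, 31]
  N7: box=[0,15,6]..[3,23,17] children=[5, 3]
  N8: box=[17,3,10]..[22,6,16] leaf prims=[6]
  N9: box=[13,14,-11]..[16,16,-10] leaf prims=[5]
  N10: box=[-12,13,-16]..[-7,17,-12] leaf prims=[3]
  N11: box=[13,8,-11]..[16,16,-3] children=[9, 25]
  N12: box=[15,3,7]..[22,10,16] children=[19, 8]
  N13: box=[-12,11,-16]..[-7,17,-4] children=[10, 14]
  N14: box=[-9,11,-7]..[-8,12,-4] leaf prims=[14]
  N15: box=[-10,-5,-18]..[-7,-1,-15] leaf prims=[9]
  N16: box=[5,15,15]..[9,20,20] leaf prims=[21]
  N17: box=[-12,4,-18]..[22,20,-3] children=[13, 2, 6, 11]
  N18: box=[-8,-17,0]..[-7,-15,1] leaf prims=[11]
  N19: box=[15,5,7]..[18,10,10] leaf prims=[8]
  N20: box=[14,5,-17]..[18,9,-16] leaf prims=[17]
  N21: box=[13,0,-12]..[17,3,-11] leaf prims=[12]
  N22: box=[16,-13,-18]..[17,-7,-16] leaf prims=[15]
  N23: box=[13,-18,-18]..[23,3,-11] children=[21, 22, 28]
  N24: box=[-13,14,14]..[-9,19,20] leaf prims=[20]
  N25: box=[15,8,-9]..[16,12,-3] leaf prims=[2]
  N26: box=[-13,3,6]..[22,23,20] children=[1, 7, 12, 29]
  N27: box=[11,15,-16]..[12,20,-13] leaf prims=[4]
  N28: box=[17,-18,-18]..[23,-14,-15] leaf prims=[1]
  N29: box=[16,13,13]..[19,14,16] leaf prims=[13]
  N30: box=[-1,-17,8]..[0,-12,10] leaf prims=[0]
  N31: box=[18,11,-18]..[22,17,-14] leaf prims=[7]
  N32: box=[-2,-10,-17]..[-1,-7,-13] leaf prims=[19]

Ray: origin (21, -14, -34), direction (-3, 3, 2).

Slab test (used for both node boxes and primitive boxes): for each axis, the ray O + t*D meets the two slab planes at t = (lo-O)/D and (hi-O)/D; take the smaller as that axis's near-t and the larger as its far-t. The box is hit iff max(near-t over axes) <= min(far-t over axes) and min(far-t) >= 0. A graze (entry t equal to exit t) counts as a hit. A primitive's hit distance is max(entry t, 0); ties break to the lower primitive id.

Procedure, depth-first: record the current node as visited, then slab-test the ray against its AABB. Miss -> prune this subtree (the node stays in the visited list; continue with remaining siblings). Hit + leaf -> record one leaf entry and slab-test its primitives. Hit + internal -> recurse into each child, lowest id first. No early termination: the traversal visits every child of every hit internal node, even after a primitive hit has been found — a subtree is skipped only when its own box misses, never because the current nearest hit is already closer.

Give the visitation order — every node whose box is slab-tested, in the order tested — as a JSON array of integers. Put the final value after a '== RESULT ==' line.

Traverse from the root:
N0 x:[-2/3,34/3] y:[-4/3,37/3] z:[8,27] -> hit [8,34/3], descend [4, 17, 23, 26]
  N4 x:[7,31/3] y:[-1,13/3] z:[8,22] -> miss, prune
  N17 x:[-1/3,11] y:[6,34/3] z:[8,31/2] -> hit [8,11], descend [2, 6, 11, 13]
    N2 x:[6,20/3] y:[6,19/3] z:[17/2,11] -> miss, prune
    N6 x:[-1/3,10/3] y:[19/3,34/3] z:[8,21/2] -> miss, prune
    N11 x:[5/3,8/3] y:[22/3,10] z:[23/2,31/2] -> miss, prune
    N13 x:[28/3,11] y:[25/3,31/3] z:[9,15] -> hit [28/3,31/3], descend [10, 14]
      N10 x:[28/3,11] y:[9,31/3] z:[9,11] -> hit [28/3,31/3] leaf, test {P3@t=28/3}
      N14 x:[29/3,10] y:[25/3,26/3] z:[27/2,15] -> miss, prune
  N23 x:[-2/3,8/3] y:[-4/3,17/3] z:[8,23/2] -> miss, prune
  N26 x:[-1/3,34/3] y:[17/3,37/3] z:[20,27] -> miss, prune

Summary -> nodes [0, 4, 17, 2, 6, 11, 13, 10, 14, 23, 26]; box-tests=11; leaf-entries=1; first=P3

== RESULT ==
[0, 4, 17, 2, 6, 11, 13, 10, 14, 23, 26]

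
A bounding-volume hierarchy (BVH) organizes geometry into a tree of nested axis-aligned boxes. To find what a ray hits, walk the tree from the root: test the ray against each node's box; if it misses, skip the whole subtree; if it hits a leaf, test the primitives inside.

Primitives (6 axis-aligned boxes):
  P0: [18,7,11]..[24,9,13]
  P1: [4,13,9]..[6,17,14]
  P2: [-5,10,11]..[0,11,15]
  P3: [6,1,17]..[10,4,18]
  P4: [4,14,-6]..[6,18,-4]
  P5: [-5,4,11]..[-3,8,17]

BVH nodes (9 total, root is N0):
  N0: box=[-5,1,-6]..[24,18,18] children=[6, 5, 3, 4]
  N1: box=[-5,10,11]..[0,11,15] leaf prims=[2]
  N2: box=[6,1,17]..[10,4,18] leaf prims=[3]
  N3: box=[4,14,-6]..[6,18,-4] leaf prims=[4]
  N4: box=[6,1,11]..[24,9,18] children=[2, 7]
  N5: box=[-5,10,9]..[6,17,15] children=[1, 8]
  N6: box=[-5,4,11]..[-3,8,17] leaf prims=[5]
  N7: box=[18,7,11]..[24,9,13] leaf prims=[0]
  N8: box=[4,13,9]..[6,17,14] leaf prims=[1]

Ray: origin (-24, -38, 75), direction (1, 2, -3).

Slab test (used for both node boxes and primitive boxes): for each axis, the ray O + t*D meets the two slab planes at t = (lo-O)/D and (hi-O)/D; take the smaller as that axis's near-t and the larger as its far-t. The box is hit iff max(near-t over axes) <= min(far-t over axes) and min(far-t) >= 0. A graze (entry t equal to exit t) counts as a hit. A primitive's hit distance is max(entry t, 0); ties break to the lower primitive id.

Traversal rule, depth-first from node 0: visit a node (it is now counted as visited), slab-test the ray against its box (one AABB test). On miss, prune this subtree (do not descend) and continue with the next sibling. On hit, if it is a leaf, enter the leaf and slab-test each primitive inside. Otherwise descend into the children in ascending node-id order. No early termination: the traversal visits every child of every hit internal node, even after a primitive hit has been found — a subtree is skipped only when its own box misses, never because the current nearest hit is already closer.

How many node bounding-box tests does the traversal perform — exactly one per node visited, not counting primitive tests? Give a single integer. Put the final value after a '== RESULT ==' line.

Trace the traversal:
N0 x:[19,48] y:[39/2,28] z:[19,27] -> hit [39/2,27], descend [3, 4, 5, 6]
  N3 x:[28,30] y:[26,28] z:[79/3,27] -> miss, prune
  N4 x:[30,48] y:[39/2,47/2] z:[19,64/3] -> miss, prune
  N5 x:[19,30] y:[24,55/2] z:[20,22] -> miss, prune
  N6 x:[19,21] y:[21,23] z:[58/3,64/3] -> hit [21,21] leaf, test {P5@t=21}

5 AABB tests over nodes [0, 3, 4, 5, 6]; 1 leaf entered; closest P5.

== RESULT ==
5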